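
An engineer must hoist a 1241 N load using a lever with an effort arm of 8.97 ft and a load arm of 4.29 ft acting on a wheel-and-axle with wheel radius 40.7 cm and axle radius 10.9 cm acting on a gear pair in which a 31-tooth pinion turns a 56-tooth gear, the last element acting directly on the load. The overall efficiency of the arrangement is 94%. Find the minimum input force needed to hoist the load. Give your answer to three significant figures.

93.6 N

Lever MA = effort arm / load arm = 8.97/4.29 = 2.0909.
Wheel-and-axle MA = R/r = 40.7/10.9 = 3.7339.
Gear pair MA = 56/31 = 1.8065.
Combined ideal MA = 2.0909 × 3.7339 × 1.8065 = 14.104.
Actual MA = 14.104 × 0.94 = 13.257.
Effort = load / actual MA = 1241 / 13.257 = 93.608 N.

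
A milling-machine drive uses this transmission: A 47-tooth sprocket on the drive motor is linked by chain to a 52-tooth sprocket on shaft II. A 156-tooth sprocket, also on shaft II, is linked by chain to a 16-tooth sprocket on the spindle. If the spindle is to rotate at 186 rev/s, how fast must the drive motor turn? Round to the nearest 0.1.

Overall ratio R = 1.1064 × 0.10256 = 0.11348.
Required input speed = output speed × R = 186 × 0.11348 = 21.106 rev/s.

21.1 rev/s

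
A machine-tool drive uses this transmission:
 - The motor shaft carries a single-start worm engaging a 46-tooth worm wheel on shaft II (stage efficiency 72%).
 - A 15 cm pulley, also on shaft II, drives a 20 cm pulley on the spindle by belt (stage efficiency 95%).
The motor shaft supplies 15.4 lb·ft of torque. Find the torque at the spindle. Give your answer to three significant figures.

646 lb·ft

After the worm (46/1): 15.4 × 46 × 0.72 = 510.05 lb·ft
After the belt (20/15): 510.05 × 1.3333 × 0.95 = 646.06 lb·ft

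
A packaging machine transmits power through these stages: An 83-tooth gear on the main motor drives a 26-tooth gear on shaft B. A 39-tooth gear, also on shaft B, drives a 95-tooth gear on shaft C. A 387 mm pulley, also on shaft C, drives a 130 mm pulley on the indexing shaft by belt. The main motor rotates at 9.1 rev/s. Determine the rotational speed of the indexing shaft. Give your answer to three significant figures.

35.5 rev/s

gear mesh 26/83 = 0.31325 → 9.1/0.31325 = 29.05 rev/s
gear mesh 95/39 = 2.4359 → 29.05/2.4359 = 11.926 rev/s
belt 130/387 = 0.33592 → 11.926/0.33592 = 35.502 rev/s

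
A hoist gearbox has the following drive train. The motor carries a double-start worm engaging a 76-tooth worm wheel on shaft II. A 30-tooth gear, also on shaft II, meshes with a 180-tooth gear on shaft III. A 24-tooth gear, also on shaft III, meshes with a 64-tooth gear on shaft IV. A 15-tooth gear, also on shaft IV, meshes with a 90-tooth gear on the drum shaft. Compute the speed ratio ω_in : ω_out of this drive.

3648

Each stage contributes driven/driver: worm 76/2 = 38, gear mesh 180/30 = 6, gear mesh 64/24 = 2.6667, gear mesh 90/15 = 6.
Overall: 38 × 6 × 2.6667 × 6 = 3648.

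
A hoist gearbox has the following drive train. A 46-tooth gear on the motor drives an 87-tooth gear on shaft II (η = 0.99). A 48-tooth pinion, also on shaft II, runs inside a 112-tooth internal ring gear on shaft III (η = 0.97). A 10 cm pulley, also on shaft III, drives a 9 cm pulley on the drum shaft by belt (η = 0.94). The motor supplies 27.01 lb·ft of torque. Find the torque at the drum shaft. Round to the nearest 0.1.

96.8 lb·ft

After the gear mesh (87/46): 27.01 × 1.8913 × 0.99 = 50.573 lb·ft
After the internal gear (112/48): 50.573 × 2.3333 × 0.97 = 114.46 lb·ft
After the belt (9/10): 114.46 × 0.9 × 0.94 = 96.837 lb·ft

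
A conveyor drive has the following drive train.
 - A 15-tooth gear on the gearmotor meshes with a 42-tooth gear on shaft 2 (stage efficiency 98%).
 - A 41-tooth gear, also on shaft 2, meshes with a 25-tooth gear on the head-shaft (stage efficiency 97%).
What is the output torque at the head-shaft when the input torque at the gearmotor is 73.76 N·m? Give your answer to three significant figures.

After the gear mesh (42/15): 73.76 × 2.8 × 0.98 = 202.4 N·m
After the gear mesh (25/41): 202.4 × 0.60976 × 0.97 = 119.71 N·m

120 N·m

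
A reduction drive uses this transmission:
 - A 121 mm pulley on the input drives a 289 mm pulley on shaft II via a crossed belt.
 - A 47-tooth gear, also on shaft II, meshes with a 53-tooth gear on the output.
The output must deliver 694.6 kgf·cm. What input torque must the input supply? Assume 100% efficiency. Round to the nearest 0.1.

257.9 kgf·cm

Overall ratio R = 2.3884 × 1.1277 = 2.6933.
Input torque = output torque / R = 694.6 / 2.6933 = 257.9 kgf·cm.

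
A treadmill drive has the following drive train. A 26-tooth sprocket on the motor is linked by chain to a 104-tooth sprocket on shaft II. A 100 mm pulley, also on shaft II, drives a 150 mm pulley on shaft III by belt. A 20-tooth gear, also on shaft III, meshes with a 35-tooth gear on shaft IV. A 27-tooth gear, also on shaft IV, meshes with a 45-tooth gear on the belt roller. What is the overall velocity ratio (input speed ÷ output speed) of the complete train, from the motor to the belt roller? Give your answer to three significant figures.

17.5

Each stage contributes driven/driver: chain 104/26 = 4, belt 150/100 = 1.5, gear mesh 35/20 = 1.75, gear mesh 45/27 = 1.6667.
Overall: 4 × 1.5 × 1.75 × 1.6667 = 17.5.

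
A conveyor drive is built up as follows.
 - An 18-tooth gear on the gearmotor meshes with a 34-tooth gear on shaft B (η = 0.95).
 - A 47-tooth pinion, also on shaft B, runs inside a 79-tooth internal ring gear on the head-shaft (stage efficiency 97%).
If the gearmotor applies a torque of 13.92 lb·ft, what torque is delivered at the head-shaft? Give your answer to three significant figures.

40.7 lb·ft

gear mesh 34/18 = 1.8889 → τ = 13.92·1.8889·0.95 = 24.979 lb·ft
internal gear 79/47 = 1.6809 → τ = 24.979·1.6809·0.97 = 40.726 lb·ft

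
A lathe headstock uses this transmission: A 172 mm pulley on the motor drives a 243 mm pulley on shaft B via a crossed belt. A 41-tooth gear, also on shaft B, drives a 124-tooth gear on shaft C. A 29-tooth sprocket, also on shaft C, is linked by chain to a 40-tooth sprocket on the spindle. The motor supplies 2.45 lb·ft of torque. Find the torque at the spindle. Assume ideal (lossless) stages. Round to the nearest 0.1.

After the belt (243/172): 2.45 × 1.4128 = 3.4613 lb·ft
After the gear mesh (124/41): 3.4613 × 3.0244 = 10.468 lb·ft
After the chain (40/29): 10.468 × 1.3793 = 14.439 lb·ft

14.4 lb·ft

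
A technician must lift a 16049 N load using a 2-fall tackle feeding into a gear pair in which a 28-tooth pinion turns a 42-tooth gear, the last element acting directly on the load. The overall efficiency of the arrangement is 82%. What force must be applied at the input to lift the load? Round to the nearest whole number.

Block-and-tackle MA = number of supporting rope parts = 2.
Gear pair MA = 42/28 = 1.5.
Combined ideal MA = 2 × 1.5 = 3.
Actual MA = 3 × 0.82 = 2.46.
Effort = load / actual MA = 16049 / 2.46 = 6524 N.

6524 N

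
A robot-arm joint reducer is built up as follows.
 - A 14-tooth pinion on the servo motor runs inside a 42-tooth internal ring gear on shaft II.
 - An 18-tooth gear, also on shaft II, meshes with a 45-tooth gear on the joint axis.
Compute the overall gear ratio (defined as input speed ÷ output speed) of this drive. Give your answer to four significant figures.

7.500

Each stage contributes driven/driver: internal gear 42/14 = 3, gear mesh 45/18 = 2.5.
Overall: 3 × 2.5 = 7.5.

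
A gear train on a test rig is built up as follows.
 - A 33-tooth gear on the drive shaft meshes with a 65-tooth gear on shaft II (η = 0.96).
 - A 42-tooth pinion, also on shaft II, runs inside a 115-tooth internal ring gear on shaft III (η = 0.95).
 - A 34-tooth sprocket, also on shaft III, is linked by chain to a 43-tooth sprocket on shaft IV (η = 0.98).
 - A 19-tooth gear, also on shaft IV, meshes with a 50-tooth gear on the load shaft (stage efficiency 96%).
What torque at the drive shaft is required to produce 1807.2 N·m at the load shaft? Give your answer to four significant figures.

117.3 N·m

Overall ratio R = 1.9697 × 2.7381 × 1.2647 × 2.6316 = 17.95; overall efficiency η = 0.96 × 0.95 × 0.98 × 0.96 = 0.8580.
Input torque = output torque / (R × η) = 1807.2 / (17.95 × 0.8580) = 117.34 N·m.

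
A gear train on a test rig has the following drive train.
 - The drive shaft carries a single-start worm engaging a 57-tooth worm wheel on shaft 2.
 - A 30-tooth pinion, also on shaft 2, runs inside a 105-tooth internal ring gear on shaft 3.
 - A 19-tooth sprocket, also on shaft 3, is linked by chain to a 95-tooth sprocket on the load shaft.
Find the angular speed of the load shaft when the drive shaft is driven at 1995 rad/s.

worm 57/1 = 57 → 1995/57 = 35 rad/s
internal gear 105/30 = 3.5 → 35/3.5 = 10 rad/s
chain 95/19 = 5 → 10/5 = 2 rad/s

2 rad/s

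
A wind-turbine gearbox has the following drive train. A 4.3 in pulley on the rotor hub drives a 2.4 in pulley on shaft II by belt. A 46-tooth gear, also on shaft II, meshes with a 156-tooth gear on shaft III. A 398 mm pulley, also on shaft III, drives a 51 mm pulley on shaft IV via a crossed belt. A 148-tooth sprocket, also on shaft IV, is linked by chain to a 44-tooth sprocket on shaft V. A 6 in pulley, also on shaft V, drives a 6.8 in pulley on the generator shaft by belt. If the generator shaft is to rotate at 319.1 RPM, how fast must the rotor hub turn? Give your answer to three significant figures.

Overall ratio R = 0.55814 × 3.3913 × 0.12814 × 0.2973 × 1.1333 = 0.081723.
Required input speed = output speed × R = 319.1 × 0.081723 = 26.078 RPM.

26.1 RPM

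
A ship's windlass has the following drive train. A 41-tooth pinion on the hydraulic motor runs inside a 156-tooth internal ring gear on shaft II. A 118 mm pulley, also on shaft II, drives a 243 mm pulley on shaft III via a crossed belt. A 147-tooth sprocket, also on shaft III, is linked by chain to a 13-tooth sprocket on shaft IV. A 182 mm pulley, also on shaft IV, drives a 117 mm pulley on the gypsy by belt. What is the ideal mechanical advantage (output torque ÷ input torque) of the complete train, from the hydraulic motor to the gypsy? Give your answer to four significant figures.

0.4455

Each stage contributes driven/driver: internal gear 156/41 = 3.8049, belt 243/118 = 2.0593, chain 13/147 = 0.088435, belt 117/182 = 0.64286.
Overall: 3.8049 × 2.0593 × 0.088435 × 0.64286 = 0.44546.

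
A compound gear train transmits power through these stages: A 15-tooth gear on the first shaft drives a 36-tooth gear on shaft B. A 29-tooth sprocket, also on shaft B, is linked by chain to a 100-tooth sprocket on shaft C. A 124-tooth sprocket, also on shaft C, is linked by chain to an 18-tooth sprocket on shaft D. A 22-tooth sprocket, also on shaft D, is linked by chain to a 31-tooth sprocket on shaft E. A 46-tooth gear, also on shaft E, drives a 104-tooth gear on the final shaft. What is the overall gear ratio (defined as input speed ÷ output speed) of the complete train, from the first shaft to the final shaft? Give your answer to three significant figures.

Each stage contributes driven/driver: gear mesh 36/15 = 2.4, chain 100/29 = 3.4483, chain 18/124 = 0.14516, chain 31/22 = 1.4091, gear mesh 104/46 = 2.2609.
Overall: 2.4 × 3.4483 × 0.14516 × 1.4091 × 2.2609 = 3.8272.

3.83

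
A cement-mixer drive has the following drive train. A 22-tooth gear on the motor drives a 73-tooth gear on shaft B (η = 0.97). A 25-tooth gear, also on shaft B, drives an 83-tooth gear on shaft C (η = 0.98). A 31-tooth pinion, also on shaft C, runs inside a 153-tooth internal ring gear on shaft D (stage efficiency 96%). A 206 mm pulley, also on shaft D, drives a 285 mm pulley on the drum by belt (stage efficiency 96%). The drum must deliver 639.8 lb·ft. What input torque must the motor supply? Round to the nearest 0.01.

Overall ratio R = 3.3182 × 3.32 × 4.9355 × 1.3835 = 75.222; overall efficiency η = 0.97 × 0.98 × 0.96 × 0.96 = 0.8761.
Input torque = output torque / (R × η) = 639.8 / (75.222 × 0.8761) = 9.7086 lb·ft.

9.71 lb·ft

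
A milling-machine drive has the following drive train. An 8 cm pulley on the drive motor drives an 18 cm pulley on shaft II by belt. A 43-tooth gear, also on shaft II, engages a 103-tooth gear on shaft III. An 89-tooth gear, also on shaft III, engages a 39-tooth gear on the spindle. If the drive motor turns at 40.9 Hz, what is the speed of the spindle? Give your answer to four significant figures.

17.32 Hz

the drive motor → shaft II (belt, 18/8): 40.9 ÷ 2.25 = 18.178 Hz
shaft II → shaft III (gear mesh, 103/43): 18.178 ÷ 2.3953 = 7.5888 Hz
shaft III → the spindle (gear mesh, 39/89): 7.5888 ÷ 0.4382 = 17.318 Hz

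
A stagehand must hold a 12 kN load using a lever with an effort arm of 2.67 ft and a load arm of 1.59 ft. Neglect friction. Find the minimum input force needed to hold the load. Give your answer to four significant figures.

7.146 kN

Lever MA = effort arm / load arm = 2.67/1.59 = 1.6792.
Effort = load / MA = 12 / 1.6792 = 7.1461 kN.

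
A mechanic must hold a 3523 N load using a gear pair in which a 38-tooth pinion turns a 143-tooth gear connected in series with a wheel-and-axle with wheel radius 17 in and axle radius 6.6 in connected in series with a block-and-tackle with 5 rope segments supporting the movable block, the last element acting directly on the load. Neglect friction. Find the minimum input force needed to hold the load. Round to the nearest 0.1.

72.7 N

Gear pair MA = 143/38 = 3.7632.
Wheel-and-axle MA = R/r = 17/6.6 = 2.5758.
Block-and-tackle MA = number of supporting rope parts = 5.
Combined ideal MA = 3.7632 × 2.5758 × 5 = 48.465.
Effort = load / MA = 3523 / 48.465 = 72.692 N.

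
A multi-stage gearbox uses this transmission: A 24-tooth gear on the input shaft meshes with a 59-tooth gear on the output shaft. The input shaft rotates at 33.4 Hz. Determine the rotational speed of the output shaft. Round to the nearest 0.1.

13.6 Hz

the input shaft → the output shaft (gear mesh, 59/24): 33.4 ÷ 2.4583 = 13.586 Hz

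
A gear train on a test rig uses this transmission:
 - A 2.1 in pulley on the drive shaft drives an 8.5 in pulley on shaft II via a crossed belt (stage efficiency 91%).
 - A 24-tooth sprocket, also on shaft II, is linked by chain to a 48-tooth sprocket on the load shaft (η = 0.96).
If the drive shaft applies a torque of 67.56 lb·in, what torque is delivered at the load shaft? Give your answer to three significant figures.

belt 8.5/2.1 = 4.0476 → τ = 67.56·4.0476·0.91 = 248.85 lb·in
chain 48/24 = 2 → τ = 248.85·2·0.96 = 477.78 lb·in

478 lb·in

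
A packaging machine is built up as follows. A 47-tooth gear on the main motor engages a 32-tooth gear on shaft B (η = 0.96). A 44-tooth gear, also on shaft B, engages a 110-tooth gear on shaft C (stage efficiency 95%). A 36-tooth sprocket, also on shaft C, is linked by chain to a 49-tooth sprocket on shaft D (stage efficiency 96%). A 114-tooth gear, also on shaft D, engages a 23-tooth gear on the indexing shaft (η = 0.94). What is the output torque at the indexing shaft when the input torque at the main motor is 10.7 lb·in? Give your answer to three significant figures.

Gear mesh: ratio = 32/47 = 0.68085; torque at shaft B = 10.7 × 0.68085 × 0.96 = 6.9937 lb·in.
Gear mesh: ratio = 110/44 = 2.5; torque at shaft C = 6.9937 × 2.5 × 0.95 = 16.61 lb·in.
Chain: ratio = 49/36 = 1.3611; torque at shaft D = 16.61 × 1.3611 × 0.96 = 21.704 lb·in.
Gear mesh: ratio = 23/114 = 0.20175; torque at the indexing shaft = 21.704 × 0.20175 × 0.94 = 4.1161 lb·in.

4.12 lb·in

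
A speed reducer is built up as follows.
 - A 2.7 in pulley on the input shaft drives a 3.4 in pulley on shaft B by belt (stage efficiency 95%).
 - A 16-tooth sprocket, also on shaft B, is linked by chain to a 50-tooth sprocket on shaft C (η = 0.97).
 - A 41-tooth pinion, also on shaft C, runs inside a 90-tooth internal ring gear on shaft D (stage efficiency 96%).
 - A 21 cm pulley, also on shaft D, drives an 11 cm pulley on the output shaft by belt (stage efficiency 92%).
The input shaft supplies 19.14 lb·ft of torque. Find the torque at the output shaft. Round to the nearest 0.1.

70.5 lb·ft

belt 3.4/2.7 = 1.2593 → τ = 19.14·1.2593·0.95 = 22.897 lb·ft
chain 50/16 = 3.125 → τ = 22.897·3.125·0.97 = 69.407 lb·ft
internal gear 90/41 = 2.1951 → τ = 69.407·2.1951·0.96 = 146.26 lb·ft
belt 11/21 = 0.52381 → τ = 146.26·0.52381·0.92 = 70.484 lb·ft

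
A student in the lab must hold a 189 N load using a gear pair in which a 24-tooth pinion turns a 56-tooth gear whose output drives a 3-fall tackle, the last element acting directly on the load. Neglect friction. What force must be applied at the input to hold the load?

27 N

Gear pair MA = 56/24 = 2.3333.
Block-and-tackle MA = number of supporting rope parts = 3.
Combined ideal MA = 2.3333 × 3 = 7.
Effort = load / MA = 189 / 7 = 27 N.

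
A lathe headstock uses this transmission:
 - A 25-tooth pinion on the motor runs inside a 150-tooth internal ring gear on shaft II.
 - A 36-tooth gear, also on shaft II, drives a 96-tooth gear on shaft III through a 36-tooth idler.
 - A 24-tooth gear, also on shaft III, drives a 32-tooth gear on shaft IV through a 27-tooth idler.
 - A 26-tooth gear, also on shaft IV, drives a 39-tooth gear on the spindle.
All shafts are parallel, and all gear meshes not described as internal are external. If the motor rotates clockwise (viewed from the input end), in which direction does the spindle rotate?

the motor → shaft II: internal mesh, same direction → CW.
shaft II → shaft III: driver → idler → driven is 2 external meshes, 2 reversals → CW.
shaft III → shaft IV: driver → idler → driven is 2 external meshes, 2 reversals → CW.
shaft IV → the spindle: external mesh, 1 reversal → CCW.
5 reversals in total — an odd number — so the spindle turns opposite to the motor.

anticlockwise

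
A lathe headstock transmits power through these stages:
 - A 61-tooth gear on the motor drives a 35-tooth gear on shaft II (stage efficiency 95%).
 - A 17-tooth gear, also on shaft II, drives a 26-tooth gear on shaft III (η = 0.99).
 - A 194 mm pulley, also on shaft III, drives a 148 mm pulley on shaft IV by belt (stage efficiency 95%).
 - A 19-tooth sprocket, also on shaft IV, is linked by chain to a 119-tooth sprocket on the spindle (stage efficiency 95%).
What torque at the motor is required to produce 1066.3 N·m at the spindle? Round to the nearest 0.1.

299.6 N·m

Overall ratio R = 0.57377 × 1.5294 × 0.76289 × 6.2632 = 4.1929; overall efficiency η = 0.95 × 0.99 × 0.95 × 0.95 = 0.8488.
Input torque = output torque / (R × η) = 1066.3 / (4.1929 × 0.8488) = 299.61 N·m.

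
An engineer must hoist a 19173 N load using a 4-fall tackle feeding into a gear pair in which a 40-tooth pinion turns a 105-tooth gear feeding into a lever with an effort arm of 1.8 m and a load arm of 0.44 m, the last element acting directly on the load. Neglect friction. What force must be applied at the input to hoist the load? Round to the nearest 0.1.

446.4 N

Block-and-tackle MA = number of supporting rope parts = 4.
Gear pair MA = 105/40 = 2.625.
Lever MA = effort arm / load arm = 1.8/0.44 = 4.0909.
Combined ideal MA = 4 × 2.625 × 4.0909 = 42.955.
Effort = load / MA = 19173 / 42.955 = 446.36 N.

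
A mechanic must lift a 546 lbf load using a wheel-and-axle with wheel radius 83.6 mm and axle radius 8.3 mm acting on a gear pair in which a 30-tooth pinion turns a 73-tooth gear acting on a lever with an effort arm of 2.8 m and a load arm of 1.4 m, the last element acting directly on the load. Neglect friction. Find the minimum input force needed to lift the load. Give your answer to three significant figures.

Wheel-and-axle MA = R/r = 83.6/8.3 = 10.072.
Gear pair MA = 73/30 = 2.4333.
Lever MA = effort arm / load arm = 2.8/1.4 = 2.
Combined ideal MA = 10.072 × 2.4333 × 2 = 49.018.
Effort = load / MA = 546 / 49.018 = 11.139 lbf.

11.1 lbf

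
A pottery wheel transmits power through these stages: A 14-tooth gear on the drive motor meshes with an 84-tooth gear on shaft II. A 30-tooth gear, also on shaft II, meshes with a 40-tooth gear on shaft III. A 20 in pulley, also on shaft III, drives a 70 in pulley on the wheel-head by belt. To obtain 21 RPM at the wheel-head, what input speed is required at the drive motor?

Overall ratio R = 6 × 1.3333 × 3.5 = 28.
Required input speed = output speed × R = 21 × 28 = 588 RPM.

588 RPM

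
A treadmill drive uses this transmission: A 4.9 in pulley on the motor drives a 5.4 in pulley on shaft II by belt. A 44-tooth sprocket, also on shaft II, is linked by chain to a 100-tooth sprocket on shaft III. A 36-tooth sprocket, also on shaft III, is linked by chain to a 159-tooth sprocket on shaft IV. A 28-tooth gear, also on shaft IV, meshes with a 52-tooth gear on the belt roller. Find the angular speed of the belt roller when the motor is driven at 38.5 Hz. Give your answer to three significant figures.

1.87 Hz

Belt: ratio = 5.4/4.9 = 1.102, so shaft II turns at 38.5 / 1.102 = 34.935 Hz.
Chain: ratio = 100/44 = 2.2727, so shaft III turns at 34.935 / 2.2727 = 15.371 Hz.
Chain: ratio = 159/36 = 4.4167, so shaft IV turns at 15.371 / 4.4167 = 3.4803 Hz.
Gear mesh: ratio = 52/28 = 1.8571, so the belt roller turns at 3.4803 / 1.8571 = 1.874 Hz.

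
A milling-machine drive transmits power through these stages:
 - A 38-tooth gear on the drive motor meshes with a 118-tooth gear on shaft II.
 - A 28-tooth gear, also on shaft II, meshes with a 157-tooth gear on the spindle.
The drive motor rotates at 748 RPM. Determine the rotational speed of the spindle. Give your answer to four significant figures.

42.96 RPM

gear mesh 118/38 = 3.1053 → 748/3.1053 = 240.88 RPM
gear mesh 157/28 = 5.6071 → 240.88/5.6071 = 42.96 RPM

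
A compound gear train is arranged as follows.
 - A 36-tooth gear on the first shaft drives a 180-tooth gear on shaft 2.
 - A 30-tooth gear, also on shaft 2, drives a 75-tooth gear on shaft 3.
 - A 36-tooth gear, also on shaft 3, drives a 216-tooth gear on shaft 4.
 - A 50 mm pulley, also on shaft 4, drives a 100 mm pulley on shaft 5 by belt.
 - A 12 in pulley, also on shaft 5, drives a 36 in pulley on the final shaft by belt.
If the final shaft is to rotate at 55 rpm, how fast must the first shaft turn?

24750 rpm

Overall ratio R = 5 × 2.5 × 6 × 2 × 3 = 450.
Required input speed = output speed × R = 55 × 450 = 24750 rpm.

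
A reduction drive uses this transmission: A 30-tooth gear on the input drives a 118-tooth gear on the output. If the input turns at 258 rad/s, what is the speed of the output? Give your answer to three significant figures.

65.6 rad/s

Gear mesh: ratio = 118/30 = 3.9333, so the output turns at 258 / 3.9333 = 65.593 rad/s.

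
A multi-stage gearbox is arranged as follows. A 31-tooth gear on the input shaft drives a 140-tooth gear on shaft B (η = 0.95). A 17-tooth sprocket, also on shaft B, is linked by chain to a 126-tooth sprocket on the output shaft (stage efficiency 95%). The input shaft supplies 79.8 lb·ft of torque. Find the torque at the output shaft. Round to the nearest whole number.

Gear mesh: ratio = 140/31 = 4.5161; torque at shaft B = 79.8 × 4.5161 × 0.95 = 342.37 lb·ft.
Chain: ratio = 126/17 = 7.4118; torque at the output shaft = 342.37 × 7.4118 × 0.95 = 2410.7 lb·ft.

2411 lb·ft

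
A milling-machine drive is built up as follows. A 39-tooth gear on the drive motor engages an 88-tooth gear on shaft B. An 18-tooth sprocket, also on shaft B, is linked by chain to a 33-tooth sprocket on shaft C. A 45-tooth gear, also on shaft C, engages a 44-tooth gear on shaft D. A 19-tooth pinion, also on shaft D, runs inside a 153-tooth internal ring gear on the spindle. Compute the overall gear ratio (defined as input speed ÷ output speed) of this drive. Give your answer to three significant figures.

32.6

Each stage contributes driven/driver: gear mesh 88/39 = 2.2564, chain 33/18 = 1.8333, gear mesh 44/45 = 0.97778, internal gear 153/19 = 8.0526.
Overall: 2.2564 × 1.8333 × 0.97778 × 8.0526 = 32.571.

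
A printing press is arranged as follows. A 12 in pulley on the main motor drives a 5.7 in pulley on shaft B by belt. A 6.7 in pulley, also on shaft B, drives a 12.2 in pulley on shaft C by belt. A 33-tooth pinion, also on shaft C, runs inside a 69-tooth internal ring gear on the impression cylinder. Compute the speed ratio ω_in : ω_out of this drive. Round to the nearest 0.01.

1.81

Each stage contributes driven/driver: belt 5.7/12 = 0.475, belt 12.2/6.7 = 1.8209, internal gear 69/33 = 2.0909.
Overall: 0.475 × 1.8209 × 2.0909 = 1.8085.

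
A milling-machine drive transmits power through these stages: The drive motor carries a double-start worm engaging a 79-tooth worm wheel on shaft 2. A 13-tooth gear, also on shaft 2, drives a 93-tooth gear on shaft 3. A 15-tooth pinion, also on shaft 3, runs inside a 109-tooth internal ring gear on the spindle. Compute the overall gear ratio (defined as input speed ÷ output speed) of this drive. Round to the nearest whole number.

Each stage contributes driven/driver: worm 79/2 = 39.5, gear mesh 93/13 = 7.1538, internal gear 109/15 = 7.2667.
Overall: 39.5 × 7.1538 × 7.2667 = 2053.4.

2053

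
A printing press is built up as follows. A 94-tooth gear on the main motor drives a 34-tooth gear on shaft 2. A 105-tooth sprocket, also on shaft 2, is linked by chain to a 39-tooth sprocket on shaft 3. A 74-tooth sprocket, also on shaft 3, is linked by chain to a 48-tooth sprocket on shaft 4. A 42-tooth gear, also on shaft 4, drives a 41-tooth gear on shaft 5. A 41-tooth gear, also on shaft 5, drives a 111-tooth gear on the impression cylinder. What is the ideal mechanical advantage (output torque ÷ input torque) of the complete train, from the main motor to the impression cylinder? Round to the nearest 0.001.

0.230

Each stage contributes driven/driver: gear mesh 34/94 = 0.3617, chain 39/105 = 0.37143, chain 48/74 = 0.64865, gear mesh 41/42 = 0.97619, gear mesh 111/41 = 2.7073.
Overall: 0.3617 × 0.37143 × 0.64865 × 0.97619 × 2.7073 = 0.23031.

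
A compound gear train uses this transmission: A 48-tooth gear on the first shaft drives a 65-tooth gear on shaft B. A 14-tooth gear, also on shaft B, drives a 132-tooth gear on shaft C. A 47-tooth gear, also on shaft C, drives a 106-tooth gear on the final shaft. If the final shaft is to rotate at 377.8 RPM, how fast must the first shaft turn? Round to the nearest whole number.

Overall ratio R = 1.3542 × 9.4286 × 2.2553 = 28.796.
Required input speed = output speed × R = 377.8 × 28.796 = 10879 RPM.

10879 RPM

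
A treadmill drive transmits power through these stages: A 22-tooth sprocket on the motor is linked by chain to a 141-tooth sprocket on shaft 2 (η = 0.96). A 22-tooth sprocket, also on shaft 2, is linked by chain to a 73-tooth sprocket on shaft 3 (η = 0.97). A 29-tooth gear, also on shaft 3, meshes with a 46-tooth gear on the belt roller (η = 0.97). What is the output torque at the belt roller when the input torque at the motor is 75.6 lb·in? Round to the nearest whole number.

Chain: ratio = 141/22 = 6.4091; torque at shaft 2 = 75.6 × 6.4091 × 0.96 = 465.15 lb·in.
Chain: ratio = 73/22 = 3.3182; torque at shaft 3 = 465.15 × 3.3182 × 0.97 = 1497.1 lb·in.
Gear mesh: ratio = 46/29 = 1.5862; torque at the belt roller = 1497.1 × 1.5862 × 0.97 = 2303.5 lb·in.

2304 lb·in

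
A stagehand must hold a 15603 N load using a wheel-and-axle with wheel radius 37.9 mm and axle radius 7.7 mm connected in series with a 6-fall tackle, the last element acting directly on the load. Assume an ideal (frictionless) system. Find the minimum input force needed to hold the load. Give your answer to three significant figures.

Wheel-and-axle MA = R/r = 37.9/7.7 = 4.9221.
Block-and-tackle MA = number of supporting rope parts = 6.
Combined ideal MA = 4.9221 × 6 = 29.532.
Effort = load / MA = 15603 / 29.532 = 528.33 N.

528 N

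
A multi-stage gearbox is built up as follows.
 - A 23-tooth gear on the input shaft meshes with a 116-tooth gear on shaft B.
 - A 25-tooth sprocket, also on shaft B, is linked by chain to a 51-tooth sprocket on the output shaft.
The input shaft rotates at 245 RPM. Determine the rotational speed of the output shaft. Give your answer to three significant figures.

the input shaft → shaft B (gear mesh, 116/23): 245 ÷ 5.0435 = 48.578 RPM
shaft B → the output shaft (chain, 51/25): 48.578 ÷ 2.04 = 23.813 RPM

23.8 RPM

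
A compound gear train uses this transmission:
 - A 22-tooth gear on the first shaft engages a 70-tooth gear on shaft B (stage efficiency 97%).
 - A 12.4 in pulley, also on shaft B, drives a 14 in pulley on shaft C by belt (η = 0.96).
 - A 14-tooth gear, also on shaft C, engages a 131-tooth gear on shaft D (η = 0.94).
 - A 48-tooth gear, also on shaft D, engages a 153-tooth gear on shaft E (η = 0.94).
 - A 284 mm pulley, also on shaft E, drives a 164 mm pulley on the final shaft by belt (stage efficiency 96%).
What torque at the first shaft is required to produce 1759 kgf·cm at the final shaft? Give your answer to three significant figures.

36.0 kgf·cm

Overall ratio R = 3.1818 × 1.129 × 9.3571 × 3.1875 × 0.57746 = 61.873; overall efficiency η = 0.97 × 0.96 × 0.94 × 0.94 × 0.96 = 0.7899.
Input torque = output torque / (R × η) = 1759 / (61.873 × 0.7899) = 35.991 kgf·cm.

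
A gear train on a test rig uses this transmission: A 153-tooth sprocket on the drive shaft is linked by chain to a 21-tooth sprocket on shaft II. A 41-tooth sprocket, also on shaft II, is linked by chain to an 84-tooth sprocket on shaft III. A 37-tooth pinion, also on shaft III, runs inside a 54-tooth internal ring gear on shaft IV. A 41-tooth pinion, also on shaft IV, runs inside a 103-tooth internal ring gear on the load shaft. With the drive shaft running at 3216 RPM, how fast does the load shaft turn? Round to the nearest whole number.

the drive shaft → shaft II (chain, 21/153): 3216 ÷ 0.13725 = 23431 RPM
shaft II → shaft III (chain, 84/41): 23431 ÷ 2.0488 = 11436 RPM
shaft III → shaft IV (internal gear, 54/37): 11436 ÷ 1.4595 = 7836.1 RPM
shaft IV → the load shaft (internal gear, 103/41): 7836.1 ÷ 2.5122 = 3119.2 RPM

3119 RPM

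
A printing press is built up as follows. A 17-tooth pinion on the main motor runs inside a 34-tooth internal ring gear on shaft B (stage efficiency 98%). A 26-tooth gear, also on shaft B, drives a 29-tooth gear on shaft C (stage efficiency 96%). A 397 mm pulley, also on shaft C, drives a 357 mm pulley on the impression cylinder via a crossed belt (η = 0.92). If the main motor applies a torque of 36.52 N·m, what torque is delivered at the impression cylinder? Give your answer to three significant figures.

After the internal gear (34/17): 36.52 × 2 × 0.98 = 71.579 N·m
After the gear mesh (29/26): 71.579 × 1.1154 × 0.96 = 76.645 N·m
After the belt (357/397): 76.645 × 0.89924 × 0.92 = 63.409 N·m

63.4 N·m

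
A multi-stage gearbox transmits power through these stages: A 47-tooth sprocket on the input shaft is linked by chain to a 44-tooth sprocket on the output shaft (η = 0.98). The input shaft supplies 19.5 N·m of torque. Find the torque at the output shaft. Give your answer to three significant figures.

17.9 N·m

chain 44/47 = 0.93617 → τ = 19.5·0.93617·0.98 = 17.89 N·m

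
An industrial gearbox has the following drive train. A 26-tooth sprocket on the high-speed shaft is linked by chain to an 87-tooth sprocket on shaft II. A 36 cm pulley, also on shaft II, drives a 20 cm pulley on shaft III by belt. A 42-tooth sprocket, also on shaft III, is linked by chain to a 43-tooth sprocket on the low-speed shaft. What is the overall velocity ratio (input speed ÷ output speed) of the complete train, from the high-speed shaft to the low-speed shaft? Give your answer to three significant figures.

Each stage contributes driven/driver: chain 87/26 = 3.3462, belt 20/36 = 0.55556, chain 43/42 = 1.0238.
Overall: 3.3462 × 0.55556 × 1.0238 = 1.9032.

1.90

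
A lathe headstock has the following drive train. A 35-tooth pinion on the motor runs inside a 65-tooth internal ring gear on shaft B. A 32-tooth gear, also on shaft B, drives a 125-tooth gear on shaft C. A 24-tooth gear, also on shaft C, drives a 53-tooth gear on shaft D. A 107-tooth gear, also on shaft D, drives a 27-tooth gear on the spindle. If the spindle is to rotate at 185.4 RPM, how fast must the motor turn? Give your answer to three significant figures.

749 RPM

Overall ratio R = 1.8571 × 3.9062 × 2.2083 × 0.25234 = 4.0425.
Required input speed = output speed × R = 185.4 × 4.0425 = 749.48 RPM.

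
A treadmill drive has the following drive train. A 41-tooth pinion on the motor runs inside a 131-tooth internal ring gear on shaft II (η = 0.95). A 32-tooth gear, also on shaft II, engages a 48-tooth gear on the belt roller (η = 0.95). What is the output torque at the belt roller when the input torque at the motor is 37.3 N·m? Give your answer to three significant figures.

161 N·m

After the internal gear (131/41): 37.3 × 3.1951 × 0.95 = 113.22 N·m
After the gear mesh (48/32): 113.22 × 1.5 × 0.95 = 161.34 N·m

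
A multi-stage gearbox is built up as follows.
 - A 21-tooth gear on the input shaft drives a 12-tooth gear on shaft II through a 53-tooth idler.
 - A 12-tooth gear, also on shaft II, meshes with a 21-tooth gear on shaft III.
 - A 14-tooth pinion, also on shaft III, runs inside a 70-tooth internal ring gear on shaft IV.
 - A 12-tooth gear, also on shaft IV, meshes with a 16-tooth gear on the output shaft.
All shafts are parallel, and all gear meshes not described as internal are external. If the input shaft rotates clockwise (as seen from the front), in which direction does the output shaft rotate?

clockwise

the input shaft → shaft II: driver → idler → driven is 2 external meshes, 2 reversals → CW.
shaft II → shaft III: external mesh, 1 reversal → CCW.
shaft III → shaft IV: internal mesh, same direction → CCW.
shaft IV → the output shaft: external mesh, 1 reversal → CW.
4 reversals in total — an even number — so the output shaft turns the same way as the input shaft.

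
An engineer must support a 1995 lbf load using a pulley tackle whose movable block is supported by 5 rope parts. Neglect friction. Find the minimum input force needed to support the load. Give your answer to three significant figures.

Block-and-tackle MA = number of supporting rope parts = 5.
Effort = load / MA = 1995 / 5 = 399 lbf.

399 lbf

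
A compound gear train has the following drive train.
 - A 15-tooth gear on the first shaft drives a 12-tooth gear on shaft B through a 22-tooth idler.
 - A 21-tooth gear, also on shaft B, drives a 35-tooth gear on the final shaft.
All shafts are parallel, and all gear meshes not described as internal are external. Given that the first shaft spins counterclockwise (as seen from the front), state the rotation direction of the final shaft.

clockwise

the first shaft → shaft B: driver → idler → driven is 2 external meshes, 2 reversals → CCW.
shaft B → the final shaft: external mesh, 1 reversal → CW.
3 reversals in total — an odd number — so the final shaft turns opposite to the first shaft.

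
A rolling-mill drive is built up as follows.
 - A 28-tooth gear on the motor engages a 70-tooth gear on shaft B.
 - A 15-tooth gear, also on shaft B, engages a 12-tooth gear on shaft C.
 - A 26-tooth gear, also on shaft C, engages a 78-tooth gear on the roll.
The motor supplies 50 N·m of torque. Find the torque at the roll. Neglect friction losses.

300 N·m

gear mesh 70/28 = 2.5 → τ = 50·2.5 = 125 N·m
gear mesh 12/15 = 0.8 → τ = 125·0.8 = 100 N·m
gear mesh 78/26 = 3 → τ = 100·3 = 300 N·m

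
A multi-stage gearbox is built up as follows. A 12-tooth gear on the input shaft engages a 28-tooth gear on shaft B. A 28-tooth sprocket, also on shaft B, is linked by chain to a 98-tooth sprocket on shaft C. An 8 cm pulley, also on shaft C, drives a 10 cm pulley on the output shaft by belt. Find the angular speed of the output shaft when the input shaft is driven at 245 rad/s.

24 rad/s

Gear mesh: ratio = 28/12 = 2.3333, so shaft B turns at 245 / 2.3333 = 105 rad/s.
Chain: ratio = 98/28 = 3.5, so shaft C turns at 105 / 3.5 = 30 rad/s.
Belt: ratio = 10/8 = 1.25, so the output shaft turns at 30 / 1.25 = 24 rad/s.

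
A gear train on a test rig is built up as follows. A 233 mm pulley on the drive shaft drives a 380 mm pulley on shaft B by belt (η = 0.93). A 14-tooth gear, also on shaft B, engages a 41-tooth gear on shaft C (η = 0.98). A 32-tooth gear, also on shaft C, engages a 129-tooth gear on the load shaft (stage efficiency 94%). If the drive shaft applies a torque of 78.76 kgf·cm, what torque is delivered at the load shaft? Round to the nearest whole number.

belt 380/233 = 1.6309 → τ = 78.76·1.6309·0.93 = 119.46 kgf·cm
gear mesh 41/14 = 2.9286 → τ = 119.46·2.9286·0.98 = 342.85 kgf·cm
gear mesh 129/32 = 4.0312 → τ = 342.85·4.0312·0.94 = 1299.2 kgf·cm

1299 kgf·cm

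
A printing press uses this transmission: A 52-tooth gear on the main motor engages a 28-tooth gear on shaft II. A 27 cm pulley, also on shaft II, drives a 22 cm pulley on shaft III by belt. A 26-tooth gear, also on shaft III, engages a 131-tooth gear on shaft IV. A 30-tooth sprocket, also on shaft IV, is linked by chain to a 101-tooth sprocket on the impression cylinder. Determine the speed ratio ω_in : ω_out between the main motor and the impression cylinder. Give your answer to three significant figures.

Each stage contributes driven/driver: gear mesh 28/52 = 0.53846, belt 22/27 = 0.81481, gear mesh 131/26 = 5.0385, chain 101/30 = 3.3667.
Overall: 0.53846 × 0.81481 × 5.0385 × 3.3667 = 7.4424.

7.44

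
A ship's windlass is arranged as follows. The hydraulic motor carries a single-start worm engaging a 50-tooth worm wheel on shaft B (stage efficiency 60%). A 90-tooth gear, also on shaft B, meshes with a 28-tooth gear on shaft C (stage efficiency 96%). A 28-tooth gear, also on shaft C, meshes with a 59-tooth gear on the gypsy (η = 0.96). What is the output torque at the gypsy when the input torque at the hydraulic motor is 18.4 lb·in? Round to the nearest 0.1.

333.5 lb·in

Worm: ratio = 50/1 = 50; torque at shaft B = 18.4 × 50 × 0.60 = 552 lb·in.
Gear mesh: ratio = 28/90 = 0.31111; torque at shaft C = 552 × 0.31111 × 0.96 = 164.86 lb·in.
Gear mesh: ratio = 59/28 = 2.1071; torque at the gypsy = 164.86 × 2.1071 × 0.96 = 333.5 lb·in.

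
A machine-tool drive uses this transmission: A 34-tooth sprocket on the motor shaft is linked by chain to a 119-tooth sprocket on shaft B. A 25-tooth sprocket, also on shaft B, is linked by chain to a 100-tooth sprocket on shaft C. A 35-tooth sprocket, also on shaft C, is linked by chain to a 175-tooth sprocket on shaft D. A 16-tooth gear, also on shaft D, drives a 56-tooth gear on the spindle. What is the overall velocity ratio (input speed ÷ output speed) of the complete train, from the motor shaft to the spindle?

245

Each stage contributes driven/driver: chain 119/34 = 3.5, chain 100/25 = 4, chain 175/35 = 5, gear mesh 56/16 = 3.5.
Overall: 3.5 × 4 × 5 × 3.5 = 245.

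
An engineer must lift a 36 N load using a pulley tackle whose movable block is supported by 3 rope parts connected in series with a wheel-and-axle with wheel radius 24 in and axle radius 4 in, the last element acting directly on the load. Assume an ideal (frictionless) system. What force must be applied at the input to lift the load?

2 N

Block-and-tackle MA = number of supporting rope parts = 3.
Wheel-and-axle MA = R/r = 24/4 = 6.
Combined ideal MA = 3 × 6 = 18.
Effort = load / MA = 36 / 18 = 2 N.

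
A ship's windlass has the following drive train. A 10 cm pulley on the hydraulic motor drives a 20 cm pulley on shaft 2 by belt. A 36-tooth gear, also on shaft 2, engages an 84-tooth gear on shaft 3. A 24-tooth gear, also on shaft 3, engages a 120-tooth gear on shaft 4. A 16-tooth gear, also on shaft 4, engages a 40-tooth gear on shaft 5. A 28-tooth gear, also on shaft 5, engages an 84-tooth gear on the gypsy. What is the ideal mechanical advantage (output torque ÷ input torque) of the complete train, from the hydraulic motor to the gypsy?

175

Each stage contributes driven/driver: belt 20/10 = 2, gear mesh 84/36 = 2.3333, gear mesh 120/24 = 5, gear mesh 40/16 = 2.5, gear mesh 84/28 = 3.
Overall: 2 × 2.3333 × 5 × 2.5 × 3 = 175.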